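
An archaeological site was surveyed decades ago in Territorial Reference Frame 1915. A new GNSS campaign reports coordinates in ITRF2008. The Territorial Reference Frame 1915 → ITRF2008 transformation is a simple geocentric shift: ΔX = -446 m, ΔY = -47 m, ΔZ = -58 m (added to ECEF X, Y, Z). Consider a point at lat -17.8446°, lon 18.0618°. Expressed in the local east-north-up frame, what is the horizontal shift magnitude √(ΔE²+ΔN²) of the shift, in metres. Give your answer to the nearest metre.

211 m

The local east axis at (φ, λ) is (−sin λ, cos λ, 0), so ΔE = −sin(18.0618°)·(-446) + cos(18.0618°)·(-47) = 93.60 m.
The local north axis is (−sin φ cos λ, −sin φ sin λ, cos φ), giving ΔN = -129.936 − 4.465 − 55.210 = -189.61 m.
Horizontal magnitude = √(ΔE² + ΔN²) = √(93.60² + (-189.61)²) = 211.45 m.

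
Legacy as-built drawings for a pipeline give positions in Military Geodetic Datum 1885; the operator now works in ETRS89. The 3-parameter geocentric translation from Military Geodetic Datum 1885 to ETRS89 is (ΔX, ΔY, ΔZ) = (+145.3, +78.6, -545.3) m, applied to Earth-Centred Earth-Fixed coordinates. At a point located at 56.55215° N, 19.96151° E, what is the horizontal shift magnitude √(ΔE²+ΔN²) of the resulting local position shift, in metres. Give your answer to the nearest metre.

The local east axis at (φ, λ) is (−sin λ, cos λ, 0), so ΔE = −sin(19.96151°)·145.3 + cos(19.96151°)·78.6 = 24.27 m.
The local north axis is (−sin φ cos λ, −sin φ sin λ, cos φ), giving ΔN = -113.953 − 22.389 − 300.557 = -436.90 m.
Horizontal magnitude = √(ΔE² + ΔN²) = √(24.27² + (-436.90)²) = 437.57 m.

438 m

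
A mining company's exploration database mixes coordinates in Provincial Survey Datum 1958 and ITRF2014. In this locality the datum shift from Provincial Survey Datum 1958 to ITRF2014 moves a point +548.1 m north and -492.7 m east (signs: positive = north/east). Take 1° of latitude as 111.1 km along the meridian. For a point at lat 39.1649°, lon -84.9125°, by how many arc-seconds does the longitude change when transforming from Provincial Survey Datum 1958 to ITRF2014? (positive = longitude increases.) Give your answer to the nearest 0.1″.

Δλ = -20.6″

At latitude 39.1649°, cos φ = 0.775332.
1° of longitude at this latitude = 111.1 × cos φ = 86.14 km, so Δλ = -492.7 / 86139.3 = -0.0057198° = -20.591″.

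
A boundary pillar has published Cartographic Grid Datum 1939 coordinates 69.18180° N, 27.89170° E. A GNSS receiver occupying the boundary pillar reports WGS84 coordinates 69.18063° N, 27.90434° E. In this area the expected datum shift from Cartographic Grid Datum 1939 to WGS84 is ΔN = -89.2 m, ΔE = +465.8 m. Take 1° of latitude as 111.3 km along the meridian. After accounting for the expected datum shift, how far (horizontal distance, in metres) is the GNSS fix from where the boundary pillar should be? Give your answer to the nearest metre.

Observed coordinate differences: Δφ = -0.00117°, Δλ = +0.01264°.
Converting to metres (1° lat = 111300 m, cos φ = 0.355404): observed ΔN = -130.2 m, observed ΔE = 500.0 m.
Subtracting the expected shift leaves a residual of -130.2 − (-89.2) = -41.0 m north and 500.0 − (465.8) = 34.2 m east.
Residual distance = √((-41.0)² + 34.2²) = 53.4 m.

53 m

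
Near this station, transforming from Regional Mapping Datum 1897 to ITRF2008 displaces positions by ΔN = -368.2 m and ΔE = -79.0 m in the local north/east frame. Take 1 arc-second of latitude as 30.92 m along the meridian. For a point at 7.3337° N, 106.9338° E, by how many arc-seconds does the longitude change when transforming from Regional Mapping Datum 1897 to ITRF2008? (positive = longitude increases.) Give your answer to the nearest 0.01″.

At latitude 7.3337°, cos φ = 0.991820.
1″ of longitude at this latitude = 30.92 × cos φ = 30.6671 m, so Δλ = -79.0 / 30.6671 = -2.576″.

Δλ = -2.58″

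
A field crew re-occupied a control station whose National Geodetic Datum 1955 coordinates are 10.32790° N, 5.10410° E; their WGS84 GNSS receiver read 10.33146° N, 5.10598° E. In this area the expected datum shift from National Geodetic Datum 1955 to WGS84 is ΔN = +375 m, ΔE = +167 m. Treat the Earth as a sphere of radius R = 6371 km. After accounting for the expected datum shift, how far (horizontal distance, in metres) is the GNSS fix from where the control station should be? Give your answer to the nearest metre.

Observed coordinate differences: Δφ = +0.00356°, Δλ = +0.00188°.
Converting to metres (1° lat = 111195 m, cos φ = 0.983798): observed ΔN = 395.9 m, observed ΔE = 205.7 m.
Subtracting the expected shift leaves a residual of 395.9 − (375) = 20.9 m north and 205.7 − (167) = 38.7 m east.
Residual distance = √(20.9² + 38.7²) = 43.9 m.

44 m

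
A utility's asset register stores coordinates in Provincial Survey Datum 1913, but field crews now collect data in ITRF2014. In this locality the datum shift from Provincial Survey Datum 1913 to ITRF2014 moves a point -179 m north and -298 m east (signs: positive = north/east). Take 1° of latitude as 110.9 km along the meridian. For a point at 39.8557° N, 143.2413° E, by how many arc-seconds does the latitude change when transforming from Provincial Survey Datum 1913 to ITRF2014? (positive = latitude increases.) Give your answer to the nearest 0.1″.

1° of latitude = 110.9 km, so Δφ = -179.0 / 110900 = -0.0016141° = -5.811″.

Δφ = -5.8″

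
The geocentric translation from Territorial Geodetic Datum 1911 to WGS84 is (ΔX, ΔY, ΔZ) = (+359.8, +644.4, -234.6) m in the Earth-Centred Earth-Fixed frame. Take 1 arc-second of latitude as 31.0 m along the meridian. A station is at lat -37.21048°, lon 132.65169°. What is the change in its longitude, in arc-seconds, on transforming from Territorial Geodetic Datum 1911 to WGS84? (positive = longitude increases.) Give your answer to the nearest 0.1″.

Δλ = -28.4″

sin φ = -0.604745, cos φ = 0.796419, sin λ = 0.735486, cos λ = -0.677540.
East component: ΔE = −sin λ·ΔX + cos λ·ΔY = −(0.735486)(359.8) + (-0.677540)(644.4) = -701.23 m.
1° of latitude spans 3600 × 31.00 = 111600 m; at latitude φ, 1° of longitude spans that × cos φ = 88880.4 m, so Δλ = -701.23 / 88880.4 × 3600 = -28.403″.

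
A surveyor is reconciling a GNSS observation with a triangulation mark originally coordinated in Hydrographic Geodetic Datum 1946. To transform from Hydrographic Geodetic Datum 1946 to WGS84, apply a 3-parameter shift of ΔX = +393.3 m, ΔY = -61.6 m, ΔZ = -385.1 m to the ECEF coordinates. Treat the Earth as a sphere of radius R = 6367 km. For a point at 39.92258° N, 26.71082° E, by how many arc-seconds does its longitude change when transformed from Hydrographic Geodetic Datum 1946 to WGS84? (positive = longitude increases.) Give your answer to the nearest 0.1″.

Δλ = -9.8″

sin φ = 0.641752, cos φ = 0.766912, sin λ = 0.449488, cos λ = 0.893287.
East component: ΔE = −sin λ·ΔX + cos λ·ΔY = −(0.449488)(393.3) + (0.893287)(-61.6) = -231.81 m.
1° of latitude spans πR/180 = 111125 m; at latitude φ, 1° of longitude spans that × cos φ = 85223.2 m, so Δλ = -231.81 / 85223.2 × 3600 = -9.792″.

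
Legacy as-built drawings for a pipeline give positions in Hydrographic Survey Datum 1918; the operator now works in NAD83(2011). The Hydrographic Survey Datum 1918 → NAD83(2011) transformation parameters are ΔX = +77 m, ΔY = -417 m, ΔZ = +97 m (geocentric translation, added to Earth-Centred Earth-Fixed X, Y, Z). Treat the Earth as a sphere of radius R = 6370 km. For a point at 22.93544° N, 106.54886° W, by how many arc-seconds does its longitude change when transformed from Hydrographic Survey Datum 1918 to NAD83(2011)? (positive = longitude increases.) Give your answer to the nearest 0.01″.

Δλ = 6.77″

sin φ = 0.389694, cos φ = 0.920945, sin λ = -0.958577, cos λ = -0.284833.
East component: ΔE = −sin λ·ΔX + cos λ·ΔY = −(-0.958577)(77) + (-0.284833)(-417) = 192.59 m.
1° of latitude spans πR/180 = 111177 m; at latitude φ, 1° of longitude spans that × cos φ = 102388.3 m, so Δλ = 192.59 / 102388.3 × 3600 = 6.771″.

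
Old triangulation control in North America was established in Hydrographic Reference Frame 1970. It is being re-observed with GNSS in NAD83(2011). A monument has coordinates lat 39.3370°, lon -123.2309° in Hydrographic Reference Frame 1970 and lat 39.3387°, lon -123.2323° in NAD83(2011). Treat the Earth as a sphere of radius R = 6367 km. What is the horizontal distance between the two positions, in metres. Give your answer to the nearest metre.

224 m

Δφ = 39.3387° − 39.3370° = +0.0017°; Δλ = -123.2323° − -123.2309° = -0.0014°.
1° along a meridian = πR/180 = 111125 m.
ΔN = Δφ × 111125 = 188.9 m; ΔE = Δλ × 111125 × cos(39.3370°) = -0.0014 × 111125 × 0.773431 = -120.3 m.
Distance = √(ΔE² + ΔN²) = √((-120.3)² + 188.9²) = 224.0 m.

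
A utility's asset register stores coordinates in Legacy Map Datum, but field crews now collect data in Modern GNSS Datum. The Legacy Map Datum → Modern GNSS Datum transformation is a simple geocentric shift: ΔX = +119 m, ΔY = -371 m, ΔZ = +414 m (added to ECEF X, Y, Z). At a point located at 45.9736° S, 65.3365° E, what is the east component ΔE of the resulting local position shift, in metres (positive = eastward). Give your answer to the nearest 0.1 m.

The local east axis at (φ, λ) is (−sin λ, cos λ, 0), so ΔE = −sin(65.3365°)·119 + cos(65.3365°)·(-371) = -262.96 m.

ΔE = -263.0 m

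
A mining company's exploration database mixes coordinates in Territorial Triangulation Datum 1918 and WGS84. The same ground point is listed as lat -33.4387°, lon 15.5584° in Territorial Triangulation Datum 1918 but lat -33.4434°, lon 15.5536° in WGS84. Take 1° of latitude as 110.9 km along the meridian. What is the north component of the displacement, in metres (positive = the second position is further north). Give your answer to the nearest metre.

Δφ = -33.4434° − -33.4387° = -0.0047°; Δλ = 15.5536° − 15.5584° = -0.0048°.
ΔN = Δφ × 110900 = -521.2 m; ΔE = Δλ × 110900 × cos(-33.4387°) = -0.0048 × 110900 × 0.834476 = -444.2 m.

ΔN = -521 m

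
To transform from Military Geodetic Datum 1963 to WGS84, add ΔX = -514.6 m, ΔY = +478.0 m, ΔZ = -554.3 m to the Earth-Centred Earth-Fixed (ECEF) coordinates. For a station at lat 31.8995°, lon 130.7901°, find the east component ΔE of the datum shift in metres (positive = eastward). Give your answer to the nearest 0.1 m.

At φ = 31.8995°, λ = 130.7901°: sin φ = 0.528431, cos φ = 0.848976, sin λ = 0.757108, cos λ = -0.653290.
ΔE = −sin λ·ΔX + cos λ·ΔY = −(0.757108)·(-514.6) + (-0.653290)·(478.0) = 77.34 m.

ΔE = 77.3 m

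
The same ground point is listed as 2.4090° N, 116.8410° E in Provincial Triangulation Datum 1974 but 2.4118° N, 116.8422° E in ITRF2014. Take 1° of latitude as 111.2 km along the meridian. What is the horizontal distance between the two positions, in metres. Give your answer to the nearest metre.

339 m

Δφ = 2.4118° − 2.4090° = +0.0028°; Δλ = 116.8422° − 116.8410° = +0.0012°.
ΔN = Δφ × 111200 = 311.4 m; ΔE = Δλ × 111200 × cos(2.4090°) = +0.0012 × 111200 × 0.999116 = 133.3 m.
Distance = √(ΔE² + ΔN²) = √(133.3² + 311.4²) = 338.7 m.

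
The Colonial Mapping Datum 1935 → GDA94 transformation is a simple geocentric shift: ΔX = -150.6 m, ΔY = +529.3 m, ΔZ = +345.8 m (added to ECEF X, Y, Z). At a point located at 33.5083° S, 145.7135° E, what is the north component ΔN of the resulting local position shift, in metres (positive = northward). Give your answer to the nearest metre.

The local north axis is (−sin φ cos λ, −sin φ sin λ, cos φ), giving ΔN = 68.693 + 164.608 + 288.330 = 521.63 m.

ΔN = 522 m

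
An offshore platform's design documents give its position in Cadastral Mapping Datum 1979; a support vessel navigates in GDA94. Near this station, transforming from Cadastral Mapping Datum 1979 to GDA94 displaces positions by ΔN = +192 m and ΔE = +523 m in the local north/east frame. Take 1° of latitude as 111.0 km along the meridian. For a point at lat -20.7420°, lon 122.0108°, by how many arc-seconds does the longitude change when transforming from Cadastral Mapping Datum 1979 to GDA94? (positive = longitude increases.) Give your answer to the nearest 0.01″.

At latitude -20.7420°, cos φ = 0.935185.
1° of longitude at this latitude = 111.0 × cos φ = 103.81 km, so Δλ = 523.0 / 103805.5 = 0.0050383° = 18.138″.

Δλ = 18.14″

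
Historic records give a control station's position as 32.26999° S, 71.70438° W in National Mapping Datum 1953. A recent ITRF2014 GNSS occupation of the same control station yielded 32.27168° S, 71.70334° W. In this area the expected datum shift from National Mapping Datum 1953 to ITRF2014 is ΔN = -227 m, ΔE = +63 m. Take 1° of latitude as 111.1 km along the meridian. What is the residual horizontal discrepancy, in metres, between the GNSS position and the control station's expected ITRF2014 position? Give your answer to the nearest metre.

52 m

Observed coordinate differences: Δφ = -0.00169°, Δλ = +0.00104°.
Converting to metres (1° lat = 111100 m, cos φ = 0.845542): observed ΔN = -187.8 m, observed ΔE = 97.7 m.
Subtracting the expected shift leaves a residual of -187.8 − (-227) = 39.2 m north and 97.7 − (63) = 34.7 m east.
Residual distance = √(39.2² + 34.7²) = 52.4 m.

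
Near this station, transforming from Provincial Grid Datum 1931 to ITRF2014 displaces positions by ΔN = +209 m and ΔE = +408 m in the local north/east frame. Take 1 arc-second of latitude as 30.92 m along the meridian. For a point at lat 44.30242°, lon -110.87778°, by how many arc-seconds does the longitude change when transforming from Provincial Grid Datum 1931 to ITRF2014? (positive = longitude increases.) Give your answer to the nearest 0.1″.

At latitude 44.30242°, cos φ = 0.715663.
1″ of longitude at this latitude = 30.92 × cos φ = 22.1283 m, so Δλ = 408.0 / 22.1283 = 18.438″.

Δλ = 18.4″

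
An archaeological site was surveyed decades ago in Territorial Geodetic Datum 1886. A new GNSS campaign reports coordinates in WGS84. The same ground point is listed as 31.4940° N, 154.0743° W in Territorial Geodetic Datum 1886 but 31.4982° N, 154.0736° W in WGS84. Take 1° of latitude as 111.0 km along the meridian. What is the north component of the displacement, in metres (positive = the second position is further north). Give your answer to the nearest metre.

ΔN = 466 m

Δφ = 31.4982° − 31.4940° = +0.0042°; Δλ = -154.0736° − -154.0743° = +0.0007°.
ΔN = Δφ × 111000 = 466.2 m; ΔE = Δλ × 111000 × cos(31.4940°) = +0.0007 × 111000 × 0.852695 = 66.3 m.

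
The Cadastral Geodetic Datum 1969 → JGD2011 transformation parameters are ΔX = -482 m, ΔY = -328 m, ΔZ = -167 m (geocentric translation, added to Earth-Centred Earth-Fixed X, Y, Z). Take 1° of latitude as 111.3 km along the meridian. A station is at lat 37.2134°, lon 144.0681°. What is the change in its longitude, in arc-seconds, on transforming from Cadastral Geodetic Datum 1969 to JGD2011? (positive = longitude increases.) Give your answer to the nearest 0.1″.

sin φ = 0.604785, cos φ = 0.796388, sin λ = 0.586823, cos λ = -0.809715.
East component: ΔE = −sin λ·ΔX + cos λ·ΔY = −(0.586823)(-482) + (-0.809715)(-328) = 548.44 m.
1° of latitude spans 111300 m; at latitude φ, 1° of longitude spans that × cos φ = 88638.0 m, so Δλ = 548.44 / 88638.0 × 3600 = 22.274″.

Δλ = 22.3″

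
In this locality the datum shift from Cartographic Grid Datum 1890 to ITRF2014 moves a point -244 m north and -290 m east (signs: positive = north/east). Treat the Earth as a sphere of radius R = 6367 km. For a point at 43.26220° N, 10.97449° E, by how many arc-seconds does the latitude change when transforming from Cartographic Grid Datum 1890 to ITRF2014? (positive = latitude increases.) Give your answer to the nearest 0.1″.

On a sphere of radius R, 1 rad of latitude = R, so Δφ = ΔN / R = -244.0 / 6367000 = -3.8323e-05 rad = -7.905″.

Δφ = -7.9″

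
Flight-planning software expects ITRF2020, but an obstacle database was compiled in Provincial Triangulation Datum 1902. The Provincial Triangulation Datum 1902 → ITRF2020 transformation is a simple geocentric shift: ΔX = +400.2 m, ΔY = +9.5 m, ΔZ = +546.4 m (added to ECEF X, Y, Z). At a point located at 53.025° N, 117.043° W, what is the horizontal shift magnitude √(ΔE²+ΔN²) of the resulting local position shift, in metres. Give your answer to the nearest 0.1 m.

595.9 m

At φ = 53.025°, λ = -117.043°: sin φ = 0.798898, cos φ = 0.601466, sin λ = -0.890666, cos λ = -0.454659.
ΔE = −sin λ·ΔX + cos λ·ΔY = −(-0.890666)·(400.2) + (-0.454659)·(9.5) = 352.13 m.
ΔN = −sin φ cos λ·ΔX − sin φ sin λ·ΔY + cos φ·ΔZ = −(0.798898)(-0.454659)(400.2) − (0.798898)(-0.890666)(9.5) + (0.601466)(546.4) = 480.76 m.
Horizontal magnitude = √(ΔE² + ΔN²) = √(352.13² + 480.76²) = 595.92 m.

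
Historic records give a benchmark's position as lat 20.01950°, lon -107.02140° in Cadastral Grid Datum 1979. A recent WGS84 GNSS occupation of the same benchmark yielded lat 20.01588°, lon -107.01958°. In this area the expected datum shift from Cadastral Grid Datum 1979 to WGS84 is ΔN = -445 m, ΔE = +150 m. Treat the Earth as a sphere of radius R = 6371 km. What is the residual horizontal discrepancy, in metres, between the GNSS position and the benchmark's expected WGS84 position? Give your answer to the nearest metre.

58 m

Observed coordinate differences: Δφ = -0.00362°, Δλ = +0.00182°.
Converting to metres (1° lat = 111195 m, cos φ = 0.939576): observed ΔN = -402.5 m, observed ΔE = 190.1 m.
Subtracting the expected shift leaves a residual of -402.5 − (-445) = 42.5 m north and 190.1 − (150) = 40.1 m east.
Residual distance = √(42.5² + 40.1²) = 58.4 m.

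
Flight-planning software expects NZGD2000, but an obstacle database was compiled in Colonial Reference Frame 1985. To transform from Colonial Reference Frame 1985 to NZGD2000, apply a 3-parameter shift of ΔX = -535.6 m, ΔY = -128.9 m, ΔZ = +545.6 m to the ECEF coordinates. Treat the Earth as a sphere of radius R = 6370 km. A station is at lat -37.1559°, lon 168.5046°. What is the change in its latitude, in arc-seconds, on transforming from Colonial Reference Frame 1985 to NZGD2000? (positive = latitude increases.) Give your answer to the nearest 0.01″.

Δφ = 23.84″

sin φ = -0.603986, cos φ = 0.796995, sin λ = 0.199289, cos λ = -0.979941.
North component: ΔN = −sin φ cos λ·ΔX − sin φ sin λ·ΔY + cos φ·ΔZ = −(-0.603986)(-0.979941)(-535.6) − (-0.603986)(0.199289)(-128.9) + (0.796995)(545.6) = 736.33 m.
1° of latitude spans πR/180 = 111177 m, so Δφ = 736.33 / 111177 × 3600 = 23.843″.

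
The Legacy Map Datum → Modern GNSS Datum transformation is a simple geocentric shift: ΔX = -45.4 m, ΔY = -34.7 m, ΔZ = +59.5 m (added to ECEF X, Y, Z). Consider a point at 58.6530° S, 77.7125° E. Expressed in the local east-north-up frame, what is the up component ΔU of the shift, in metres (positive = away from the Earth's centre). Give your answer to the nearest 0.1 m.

ΔU = -73.5 m

At φ = -58.6530°, λ = 77.7125°: sin φ = -0.854032, cos φ = 0.520220, sin λ = 0.977092, cos λ = 0.212817.
ΔU = cos φ cos λ·ΔX + cos φ sin λ·ΔY + sin φ·ΔZ = (0.520220)(0.212817)(-45.4) + (0.520220)(0.977092)(-34.7) + (-0.854032)(59.5) = -73.48 m.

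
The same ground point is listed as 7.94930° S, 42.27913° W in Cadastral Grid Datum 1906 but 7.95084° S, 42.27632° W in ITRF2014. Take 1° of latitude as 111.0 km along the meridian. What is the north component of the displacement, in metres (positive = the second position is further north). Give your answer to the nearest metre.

Δφ = -7.95084° − -7.94930° = -0.00154°; Δλ = -42.27632° − -42.27913° = +0.00281°.
ΔN = Δφ × 111000 = -170.9 m; ΔE = Δλ × 111000 × cos(-7.94930°) = +0.00281 × 111000 × 0.990391 = 308.9 m.

ΔN = -171 m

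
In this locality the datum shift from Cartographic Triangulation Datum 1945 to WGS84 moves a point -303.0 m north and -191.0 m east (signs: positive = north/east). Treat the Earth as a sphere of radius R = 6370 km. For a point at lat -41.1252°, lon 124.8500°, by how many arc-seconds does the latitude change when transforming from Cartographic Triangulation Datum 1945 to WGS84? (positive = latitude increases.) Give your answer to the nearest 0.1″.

Δφ = -9.8″

On a sphere of radius R, 1 rad of latitude = R, so Δφ = ΔN / R = -303.0 / 6370000 = -4.7567e-05 rad = -9.811″.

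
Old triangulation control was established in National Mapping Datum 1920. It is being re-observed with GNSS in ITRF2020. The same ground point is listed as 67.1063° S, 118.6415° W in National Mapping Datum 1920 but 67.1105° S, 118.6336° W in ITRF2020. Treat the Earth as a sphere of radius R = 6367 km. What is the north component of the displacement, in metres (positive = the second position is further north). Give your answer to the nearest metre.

Δφ = -67.1105° − -67.1063° = -0.0042°; Δλ = -118.6336° − -118.6415° = +0.0079°.
1° along a meridian = πR/180 = 111125 m.
ΔN = Δφ × 111125 = -466.7 m; ΔE = Δλ × 111125 × cos(-67.1063°) = +0.0079 × 111125 × 0.389023 = 341.5 m.

ΔN = -467 m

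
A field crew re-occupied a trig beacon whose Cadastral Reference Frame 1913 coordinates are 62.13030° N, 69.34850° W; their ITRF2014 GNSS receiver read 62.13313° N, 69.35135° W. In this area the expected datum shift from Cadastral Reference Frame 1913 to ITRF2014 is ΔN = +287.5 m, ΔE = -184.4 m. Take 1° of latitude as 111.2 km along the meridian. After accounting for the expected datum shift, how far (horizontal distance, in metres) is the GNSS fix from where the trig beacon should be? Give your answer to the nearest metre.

Observed coordinate differences: Δφ = +0.00283°, Δλ = -0.00285°.
Converting to metres (1° lat = 111200 m, cos φ = 0.467462): observed ΔN = 314.7 m, observed ΔE = -148.1 m.
Subtracting the expected shift leaves a residual of 314.7 − (287.5) = 27.2 m north and -148.1 − (-184.4) = 36.3 m east.
Residual distance = √(27.2² + 36.3²) = 45.3 m.

45 m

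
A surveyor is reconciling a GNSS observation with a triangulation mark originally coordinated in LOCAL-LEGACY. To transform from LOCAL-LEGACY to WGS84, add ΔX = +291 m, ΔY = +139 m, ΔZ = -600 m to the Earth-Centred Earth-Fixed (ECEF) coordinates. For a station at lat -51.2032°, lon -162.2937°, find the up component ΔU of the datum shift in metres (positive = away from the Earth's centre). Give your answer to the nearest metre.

The local up (radial) axis is (cos φ cos λ, cos φ sin λ, sin φ), giving ΔU = -173.692 − 26.488 + 467.624 = 267.44 m.

ΔU = 267 m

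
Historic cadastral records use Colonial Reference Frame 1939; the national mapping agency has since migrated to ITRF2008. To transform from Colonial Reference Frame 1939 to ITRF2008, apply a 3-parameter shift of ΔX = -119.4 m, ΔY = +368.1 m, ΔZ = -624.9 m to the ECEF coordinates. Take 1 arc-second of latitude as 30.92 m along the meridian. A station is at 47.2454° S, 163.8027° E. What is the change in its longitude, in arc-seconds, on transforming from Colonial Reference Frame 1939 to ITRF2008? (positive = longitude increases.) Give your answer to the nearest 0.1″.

sin φ = -0.734268, cos φ = 0.678860, sin λ = 0.278946, cos λ = -0.960307.
East component: ΔE = −sin λ·ΔX + cos λ·ΔY = −(0.278946)(-119.4) + (-0.960307)(368.1) = -320.18 m.
1° of latitude spans 3600 × 30.92 = 111312 m; at latitude φ, 1° of longitude spans that × cos φ = 75565.2 m, so Δλ = -320.18 / 75565.2 × 3600 = -15.254″.

Δλ = -15.3″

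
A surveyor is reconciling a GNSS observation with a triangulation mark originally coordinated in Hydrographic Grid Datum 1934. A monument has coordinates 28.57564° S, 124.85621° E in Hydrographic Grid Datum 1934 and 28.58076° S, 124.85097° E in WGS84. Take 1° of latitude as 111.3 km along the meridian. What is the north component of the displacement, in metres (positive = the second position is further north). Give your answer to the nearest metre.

ΔN = -570 m

Δφ = -28.58076° − -28.57564° = -0.00512°; Δλ = 124.85097° − 124.85621° = -0.00524°.
ΔN = Δφ × 111300 = -569.9 m; ΔE = Δλ × 111300 × cos(-28.57564°) = -0.00524 × 111300 × 0.878186 = -512.2 m.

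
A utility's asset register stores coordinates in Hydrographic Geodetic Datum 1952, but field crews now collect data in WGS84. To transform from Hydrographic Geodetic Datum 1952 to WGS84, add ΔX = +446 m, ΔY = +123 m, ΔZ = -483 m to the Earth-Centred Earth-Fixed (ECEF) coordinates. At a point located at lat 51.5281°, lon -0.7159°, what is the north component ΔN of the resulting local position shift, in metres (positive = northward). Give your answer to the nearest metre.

ΔN = -648 m

At φ = 51.5281°, λ = -0.7159°: sin φ = 0.782913, cos φ = 0.622131, sin λ = -0.012494, cos λ = 0.999922.
ΔN = −sin φ cos λ·ΔX − sin φ sin λ·ΔY + cos φ·ΔZ = −(0.782913)(0.999922)(446) − (0.782913)(-0.012494)(123) + (0.622131)(-483) = -648.44 m.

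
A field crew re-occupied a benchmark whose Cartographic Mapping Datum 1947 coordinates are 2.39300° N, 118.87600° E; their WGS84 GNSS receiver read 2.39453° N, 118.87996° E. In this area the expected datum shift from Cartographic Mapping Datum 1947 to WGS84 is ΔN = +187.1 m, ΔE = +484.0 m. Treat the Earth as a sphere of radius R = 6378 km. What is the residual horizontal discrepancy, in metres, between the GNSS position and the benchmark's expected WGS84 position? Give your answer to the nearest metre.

47 m

Observed coordinate differences: Δφ = +0.00153°, Δλ = +0.00396°.
Converting to metres (1° lat = 111317 m, cos φ = 0.999128): observed ΔN = 170.3 m, observed ΔE = 440.4 m.
Subtracting the expected shift leaves a residual of 170.3 − (187.1) = -16.8 m north and 440.4 − (484.0) = -43.6 m east.
Residual distance = √((-16.8)² + (-43.6)²) = 46.7 m.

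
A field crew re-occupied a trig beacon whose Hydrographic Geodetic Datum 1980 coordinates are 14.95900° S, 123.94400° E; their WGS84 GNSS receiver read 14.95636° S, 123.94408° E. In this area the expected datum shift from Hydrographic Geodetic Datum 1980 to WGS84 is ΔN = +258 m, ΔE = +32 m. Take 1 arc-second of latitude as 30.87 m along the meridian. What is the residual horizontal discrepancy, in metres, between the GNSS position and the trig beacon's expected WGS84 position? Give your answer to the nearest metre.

Observed coordinate differences: Δφ = +0.00264°, Δλ = +0.00008°.
Converting to metres (1° lat = 111132 m, cos φ = 0.966111): observed ΔN = 293.4 m, observed ΔE = 8.6 m.
Subtracting the expected shift leaves a residual of 293.4 − (258) = 35.4 m north and 8.6 − (32) = -23.4 m east.
Residual distance = √(35.4² + (-23.4)²) = 42.4 m.

42 m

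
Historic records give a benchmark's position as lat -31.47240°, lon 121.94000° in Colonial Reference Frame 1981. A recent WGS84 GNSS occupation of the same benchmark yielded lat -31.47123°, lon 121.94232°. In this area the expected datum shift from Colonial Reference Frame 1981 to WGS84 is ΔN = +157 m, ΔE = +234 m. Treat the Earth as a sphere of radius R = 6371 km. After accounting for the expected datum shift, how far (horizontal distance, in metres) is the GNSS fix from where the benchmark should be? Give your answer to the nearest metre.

Observed coordinate differences: Δφ = +0.00117°, Δλ = +0.00232°.
Converting to metres (1° lat = 111195 m, cos φ = 0.852892): observed ΔN = 130.1 m, observed ΔE = 220.0 m.
Subtracting the expected shift leaves a residual of 130.1 − (157) = -26.9 m north and 220.0 − (234) = -14.0 m east.
Residual distance = √((-26.9)² + (-14.0)²) = 30.3 m.

30 m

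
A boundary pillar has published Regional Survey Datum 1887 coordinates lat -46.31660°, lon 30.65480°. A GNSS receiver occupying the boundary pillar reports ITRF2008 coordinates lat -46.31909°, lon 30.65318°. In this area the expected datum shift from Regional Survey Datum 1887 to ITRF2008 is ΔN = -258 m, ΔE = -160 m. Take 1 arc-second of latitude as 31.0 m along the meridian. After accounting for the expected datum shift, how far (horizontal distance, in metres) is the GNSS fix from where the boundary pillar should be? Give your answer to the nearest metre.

40 m

Observed coordinate differences: Δφ = -0.00249°, Δλ = -0.00162°.
Converting to metres (1° lat = 111600 m, cos φ = 0.690673): observed ΔN = -277.9 m, observed ΔE = -124.9 m.
Subtracting the expected shift leaves a residual of -277.9 − (-258) = -19.9 m north and -124.9 − (-160) = 35.1 m east.
Residual distance = √((-19.9)² + 35.1²) = 40.4 m.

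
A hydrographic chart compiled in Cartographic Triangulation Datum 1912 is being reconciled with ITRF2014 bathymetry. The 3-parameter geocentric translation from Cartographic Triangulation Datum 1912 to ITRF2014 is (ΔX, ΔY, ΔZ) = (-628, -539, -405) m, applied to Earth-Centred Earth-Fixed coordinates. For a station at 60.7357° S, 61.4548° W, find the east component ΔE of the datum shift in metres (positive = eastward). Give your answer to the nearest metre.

At φ = -60.7357°, λ = -61.4548°: sin φ = -0.872374, cos φ = 0.488839, sin λ = -0.878440, cos λ = 0.477852.
ΔE = −sin λ·ΔX + cos λ·ΔY = −(-0.878440)·(-628) + (0.477852)·(-539) = -809.22 m.

ΔE = -809 m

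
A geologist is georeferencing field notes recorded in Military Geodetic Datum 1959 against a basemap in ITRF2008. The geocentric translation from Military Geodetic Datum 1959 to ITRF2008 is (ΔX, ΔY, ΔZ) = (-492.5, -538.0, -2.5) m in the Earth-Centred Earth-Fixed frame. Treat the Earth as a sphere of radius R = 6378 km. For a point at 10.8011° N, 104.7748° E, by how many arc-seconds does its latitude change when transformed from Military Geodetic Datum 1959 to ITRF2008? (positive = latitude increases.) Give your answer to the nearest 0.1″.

Δφ = 2.3″

sin φ = 0.187400, cos φ = 0.982284, sin λ = 0.966936, cos λ = -0.255021.
North component: ΔN = −sin φ cos λ·ΔX − sin φ sin λ·ΔY + cos φ·ΔZ = −(0.187400)(-0.255021)(-492.5) − (0.187400)(0.966936)(-538.0) + (0.982284)(-2.5) = 71.49 m.
1° of latitude spans πR/180 = 111317 m, so Δφ = 71.49 / 111317 × 3600 = 2.312″.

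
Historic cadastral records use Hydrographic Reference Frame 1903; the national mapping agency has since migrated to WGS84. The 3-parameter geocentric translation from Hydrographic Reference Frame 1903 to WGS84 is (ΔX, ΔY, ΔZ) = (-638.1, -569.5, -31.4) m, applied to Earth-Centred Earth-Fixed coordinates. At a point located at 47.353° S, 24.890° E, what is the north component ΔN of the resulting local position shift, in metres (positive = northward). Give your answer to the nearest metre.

The local north axis is (−sin φ cos λ, −sin φ sin λ, cos φ), giving ΔN = -425.755 − 176.302 − 21.273 = -623.33 m.

ΔN = -623 m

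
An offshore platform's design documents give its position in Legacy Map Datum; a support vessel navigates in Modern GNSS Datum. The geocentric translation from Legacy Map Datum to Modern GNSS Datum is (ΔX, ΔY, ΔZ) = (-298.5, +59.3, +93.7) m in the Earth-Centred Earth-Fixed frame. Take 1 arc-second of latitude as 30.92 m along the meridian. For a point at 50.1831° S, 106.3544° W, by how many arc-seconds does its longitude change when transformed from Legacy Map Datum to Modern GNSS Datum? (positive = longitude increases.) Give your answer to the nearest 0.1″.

Δλ = -15.3″

sin φ = -0.768095, cos φ = 0.640336, sin λ = -0.959538, cos λ = -0.281578.
East component: ΔE = −sin λ·ΔX + cos λ·ΔY = −(-0.959538)(-298.5) + (-0.281578)(59.3) = -303.12 m.
1° of latitude spans 3600 × 30.92 = 111312 m; at latitude φ, 1° of longitude spans that × cos φ = 71277.1 m, so Δλ = -303.12 / 71277.1 × 3600 = -15.310″.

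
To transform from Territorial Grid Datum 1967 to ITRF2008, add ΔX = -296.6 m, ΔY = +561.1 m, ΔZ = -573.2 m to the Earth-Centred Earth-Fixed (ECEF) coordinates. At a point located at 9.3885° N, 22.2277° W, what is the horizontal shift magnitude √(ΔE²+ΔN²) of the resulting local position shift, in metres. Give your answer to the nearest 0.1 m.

The local east axis at (φ, λ) is (−sin λ, cos λ, 0), so ΔE = −sin(-22.2277°)·(-296.6) + cos(-22.2277°)·561.1 = 407.20 m.
The local north axis is (−sin φ cos λ, −sin φ sin λ, cos φ), giving ΔN = 44.788 + 34.625 − 565.522 = -486.11 m.
Horizontal magnitude = √(ΔE² + ΔN²) = √(407.20² + (-486.11)²) = 634.13 m.

634.1 m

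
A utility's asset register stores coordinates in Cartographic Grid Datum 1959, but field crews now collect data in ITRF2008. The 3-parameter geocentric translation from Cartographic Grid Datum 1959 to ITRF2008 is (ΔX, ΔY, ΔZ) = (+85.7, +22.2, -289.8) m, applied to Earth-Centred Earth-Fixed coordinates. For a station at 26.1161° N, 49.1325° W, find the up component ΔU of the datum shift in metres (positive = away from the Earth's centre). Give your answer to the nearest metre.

At φ = 26.1161°, λ = -49.1325°: sin φ = 0.440191, cos φ = 0.897904, sin λ = -0.756225, cos λ = 0.654312.
ΔU = cos φ cos λ·ΔX + cos φ sin λ·ΔY + sin φ·ΔZ = (0.897904)(0.654312)(85.7) + (0.897904)(-0.756225)(22.2) + (0.440191)(-289.8) = -92.29 m.

ΔU = -92 m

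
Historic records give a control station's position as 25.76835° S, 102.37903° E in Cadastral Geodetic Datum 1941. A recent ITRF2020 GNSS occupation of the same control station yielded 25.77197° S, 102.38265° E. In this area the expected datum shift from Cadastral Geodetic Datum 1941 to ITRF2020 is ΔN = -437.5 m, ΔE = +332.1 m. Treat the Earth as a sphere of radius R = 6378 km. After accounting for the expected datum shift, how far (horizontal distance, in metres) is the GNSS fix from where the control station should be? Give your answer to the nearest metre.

46 m

Observed coordinate differences: Δφ = -0.00362°, Δλ = +0.00362°.
Converting to metres (1° lat = 111317 m, cos φ = 0.900559): observed ΔN = -403.0 m, observed ΔE = 362.9 m.
Subtracting the expected shift leaves a residual of -403.0 − (-437.5) = 34.5 m north and 362.9 − (332.1) = 30.8 m east.
Residual distance = √(34.5² + 30.8²) = 46.3 m.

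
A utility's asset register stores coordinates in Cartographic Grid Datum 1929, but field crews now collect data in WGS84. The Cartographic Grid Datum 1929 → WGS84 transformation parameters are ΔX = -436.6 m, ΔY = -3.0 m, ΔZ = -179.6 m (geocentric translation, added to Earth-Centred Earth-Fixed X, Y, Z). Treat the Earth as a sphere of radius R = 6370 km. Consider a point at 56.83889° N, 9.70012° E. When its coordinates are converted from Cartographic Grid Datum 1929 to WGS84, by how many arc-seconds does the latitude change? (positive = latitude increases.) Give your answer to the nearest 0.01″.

Δφ = 8.50″

sin φ = 0.837136, cos φ = 0.546995, sin λ = 0.168491, cos λ = 0.985703.
North component: ΔN = −sin φ cos λ·ΔX − sin φ sin λ·ΔY + cos φ·ΔZ = −(0.837136)(0.985703)(-436.6) − (0.837136)(0.168491)(-3.0) + (0.546995)(-179.6) = 262.45 m.
1° of latitude spans πR/180 = 111177 m, so Δφ = 262.45 / 111177 × 3600 = 8.498″.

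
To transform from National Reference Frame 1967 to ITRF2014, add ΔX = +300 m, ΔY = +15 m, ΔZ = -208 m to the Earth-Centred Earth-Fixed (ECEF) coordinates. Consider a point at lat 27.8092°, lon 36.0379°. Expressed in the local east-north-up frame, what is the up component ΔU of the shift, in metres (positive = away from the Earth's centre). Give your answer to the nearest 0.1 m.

ΔU = 125.3 m

At φ = 27.8092°, λ = 36.0379°: sin φ = 0.466529, cos φ = 0.884506, sin λ = 0.588320, cos λ = 0.808628.
ΔU = cos φ cos λ·ΔX + cos φ sin λ·ΔY + sin φ·ΔZ = (0.884506)(0.808628)(300) + (0.884506)(0.588320)(15) + (0.466529)(-208) = 125.34 m.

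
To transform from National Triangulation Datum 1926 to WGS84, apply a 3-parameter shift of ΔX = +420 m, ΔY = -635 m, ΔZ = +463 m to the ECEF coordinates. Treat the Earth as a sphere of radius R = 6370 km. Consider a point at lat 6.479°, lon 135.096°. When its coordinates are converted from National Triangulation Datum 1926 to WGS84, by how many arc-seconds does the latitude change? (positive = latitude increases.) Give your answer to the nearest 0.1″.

sin φ = 0.112839, cos φ = 0.993613, sin λ = 0.705921, cos λ = -0.708291.
North component: ΔN = −sin φ cos λ·ΔX − sin φ sin λ·ΔY + cos φ·ΔZ = −(0.112839)(-0.708291)(420) − (0.112839)(0.705921)(-635) + (0.993613)(463) = 544.19 m.
1° of latitude spans πR/180 = 111177 m, so Δφ = 544.19 / 111177 × 3600 = 17.621″.

Δφ = 17.6″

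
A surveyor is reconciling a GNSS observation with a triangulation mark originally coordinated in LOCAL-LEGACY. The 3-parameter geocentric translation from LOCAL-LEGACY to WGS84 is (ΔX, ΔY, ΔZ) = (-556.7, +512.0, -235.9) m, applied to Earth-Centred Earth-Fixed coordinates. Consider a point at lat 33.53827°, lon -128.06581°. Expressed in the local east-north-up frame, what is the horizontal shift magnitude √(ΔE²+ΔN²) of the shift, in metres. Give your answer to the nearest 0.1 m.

At φ = 33.53827°, λ = -128.06581°: sin φ = 0.552494, cos φ = 0.833517, sin λ = -0.787303, cos λ = -0.616566.
ΔE = −sin λ·ΔX + cos λ·ΔY = −(-0.787303)·(-556.7) + (-0.616566)·(512.0) = -753.97 m.
ΔN = −sin φ cos λ·ΔX − sin φ sin λ·ΔY + cos φ·ΔZ = −(0.552494)(-0.616566)(-556.7) − (0.552494)(-0.787303)(512.0) + (0.833517)(-235.9) = -163.56 m.
Horizontal magnitude = √(ΔE² + ΔN²) = √((-753.97)² + (-163.56)²) = 771.51 m.

771.5 m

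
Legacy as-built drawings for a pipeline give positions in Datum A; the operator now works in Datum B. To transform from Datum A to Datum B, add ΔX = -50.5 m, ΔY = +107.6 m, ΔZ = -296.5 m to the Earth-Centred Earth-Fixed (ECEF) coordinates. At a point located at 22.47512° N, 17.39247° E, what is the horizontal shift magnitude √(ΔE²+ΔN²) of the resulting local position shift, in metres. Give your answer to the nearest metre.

293 m

The local east axis at (φ, λ) is (−sin λ, cos λ, 0), so ΔE = −sin(17.39247°)·(-50.5) + cos(17.39247°)·107.6 = 117.78 m.
The local north axis is (−sin φ cos λ, −sin φ sin λ, cos φ), giving ΔN = 18.423 − 12.295 − 273.980 = -267.85 m.
Horizontal magnitude = √(ΔE² + ΔN²) = √(117.78² + (-267.85)²) = 292.60 m.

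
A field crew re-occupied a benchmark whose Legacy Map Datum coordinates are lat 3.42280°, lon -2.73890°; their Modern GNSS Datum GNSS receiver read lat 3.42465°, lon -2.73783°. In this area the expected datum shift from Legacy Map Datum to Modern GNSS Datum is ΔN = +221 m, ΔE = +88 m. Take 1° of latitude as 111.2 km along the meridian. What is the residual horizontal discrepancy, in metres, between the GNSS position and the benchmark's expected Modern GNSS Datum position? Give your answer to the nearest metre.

Observed coordinate differences: Δφ = +0.00185°, Δλ = +0.00107°.
Converting to metres (1° lat = 111200 m, cos φ = 0.998216): observed ΔN = 205.7 m, observed ΔE = 118.8 m.
Subtracting the expected shift leaves a residual of 205.7 − (221) = -15.3 m north and 118.8 − (88) = 30.8 m east.
Residual distance = √((-15.3)² + 30.8²) = 34.4 m.

34 m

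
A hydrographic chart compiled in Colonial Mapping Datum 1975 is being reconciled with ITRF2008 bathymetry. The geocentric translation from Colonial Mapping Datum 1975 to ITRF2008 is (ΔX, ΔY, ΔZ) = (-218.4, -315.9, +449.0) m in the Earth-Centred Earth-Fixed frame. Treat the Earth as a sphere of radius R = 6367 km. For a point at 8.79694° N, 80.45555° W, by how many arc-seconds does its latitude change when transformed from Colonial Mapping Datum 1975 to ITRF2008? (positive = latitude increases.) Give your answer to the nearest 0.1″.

sin φ = 0.152933, cos φ = 0.988237, sin λ = -0.986157, cos λ = 0.165813.
North component: ΔN = −sin φ cos λ·ΔX − sin φ sin λ·ΔY + cos φ·ΔZ = −(0.152933)(0.165813)(-218.4) − (0.152933)(-0.986157)(-315.9) + (0.988237)(449.0) = 401.61 m.
1° of latitude spans πR/180 = 111125 m, so Δφ = 401.61 / 111125 × 3600 = 13.011″.

Δφ = 13.0″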